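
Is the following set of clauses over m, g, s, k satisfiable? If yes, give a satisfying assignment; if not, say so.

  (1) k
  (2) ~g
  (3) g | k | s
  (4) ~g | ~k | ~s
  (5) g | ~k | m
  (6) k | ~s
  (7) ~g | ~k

Unit clause (k) forces k = True.
Unit clause (~g) forces g = False.
In (g | ~k | m) only m is left, so m = True.
Set s = False.
All clauses satisfied.

m = True, g = False, s = False, k = True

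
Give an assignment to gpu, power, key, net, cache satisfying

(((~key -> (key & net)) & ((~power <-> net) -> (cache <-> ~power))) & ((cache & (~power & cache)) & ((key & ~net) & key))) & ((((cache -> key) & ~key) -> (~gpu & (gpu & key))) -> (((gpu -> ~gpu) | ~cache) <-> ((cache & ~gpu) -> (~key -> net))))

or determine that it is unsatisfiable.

gpu: False; power: False; key: True; net: False; cache: True

  ((~key -> (key & net)) & ((~power <-> net) -> (cache <-> ~power))) & ((cache & (~power & cache)) & ((key & ~net) & key)) = True
    (~key -> (key & net)) & ((~power <-> net) -> (cache <-> ~power)) = True
      ~key -> (key & net) = True
        ~key = False
        key & net = False
      (~power <-> net) -> (cache <-> ~power) = True
        ~power <-> net = False
          ~power = True
        cache <-> ~power = True
          ~power = True
    (cache & (~power & cache)) & ((key & ~net) & key) = True
      cache & (~power & cache) = True
        ~power & cache = True
          ~power = True
      (key & ~net) & key = True
        key & ~net = True
          ~net = True
  (((cache -> key) & ~key) -> (~gpu & (gpu & key))) -> (((gpu -> ~gpu) | ~cache) <-> ((cache & ~gpu) -> (~key -> net))) = True
    ((cache -> key) & ~key) -> (~gpu & (gpu & key)) = True
      (cache -> key) & ~key = False
        cache -> key = True
        ~key = False
      ~gpu & (gpu & key) = False
        ~gpu = True
        gpu & key = False
    ((gpu -> ~gpu) | ~cache) <-> ((cache & ~gpu) -> (~key -> net)) = True
      (gpu -> ~gpu) | ~cache = True
        gpu -> ~gpu = True
          ~gpu = True
        ~cache = False
      (cache & ~gpu) -> (~key -> net) = True
        cache & ~gpu = True
          ~gpu = True
        ~key -> net = True
          ~key = False
Both conjuncts True, so the formula holds.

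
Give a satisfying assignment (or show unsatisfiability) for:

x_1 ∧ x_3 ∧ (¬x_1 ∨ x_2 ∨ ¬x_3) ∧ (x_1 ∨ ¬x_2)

x_1: True, x_2: True, x_3: True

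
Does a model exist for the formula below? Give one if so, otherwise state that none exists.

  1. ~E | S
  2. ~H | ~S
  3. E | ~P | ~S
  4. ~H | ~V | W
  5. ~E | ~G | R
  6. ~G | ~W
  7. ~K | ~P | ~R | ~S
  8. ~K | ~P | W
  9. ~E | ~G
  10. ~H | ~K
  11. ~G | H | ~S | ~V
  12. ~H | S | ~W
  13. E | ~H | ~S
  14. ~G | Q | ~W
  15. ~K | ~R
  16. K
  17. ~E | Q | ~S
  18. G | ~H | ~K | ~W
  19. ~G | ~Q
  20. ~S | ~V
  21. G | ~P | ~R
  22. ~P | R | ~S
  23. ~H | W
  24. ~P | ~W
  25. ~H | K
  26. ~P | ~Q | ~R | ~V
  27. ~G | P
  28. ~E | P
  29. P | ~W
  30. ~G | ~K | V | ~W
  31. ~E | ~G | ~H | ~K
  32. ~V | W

Unit clause (K) forces K = True.
In (~H | ~K) only ~H is left, so H = False.
In (~K | ~R) only ~R is left, so R = False.
Set V = False.
Set Q = False.
Try E = True:
  (~E | S) forces S = True.
  clause (~E | Q | ~S) is falsified — backtrack.
So E = False.
Set W = False.
  then (~K | ~P | W) forces P = False.
  then (~G | P) forces G = False.
Set S = True.
All clauses satisfied.

V: False, Q: False, R: False, E: False, W: False, P: False, S: True, G: False, H: False, K: True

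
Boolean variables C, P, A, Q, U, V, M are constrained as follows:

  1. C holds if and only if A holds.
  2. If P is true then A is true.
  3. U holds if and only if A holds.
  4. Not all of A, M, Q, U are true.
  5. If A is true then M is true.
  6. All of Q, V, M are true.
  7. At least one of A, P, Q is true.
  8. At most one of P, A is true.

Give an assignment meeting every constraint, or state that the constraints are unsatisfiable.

C=F, P=F, A=F, Q=T, U=F, V=T, M=T

  (1) C=F, A=F — same ✓
  (2) P=F ⇒ A: vacuous ✓
  (3) U=F, A=F — same ✓
  (4) {A, M, Q, U}: 2/4 true — not all ✓
  (5) A=F ⇒ M: vacuous ✓
  (6) {Q, V, M}: all 3 true ✓
  (7) {A, P, Q}: 1 true — at least one ✓
  (8) {P, A}: 0 true — at most one ✓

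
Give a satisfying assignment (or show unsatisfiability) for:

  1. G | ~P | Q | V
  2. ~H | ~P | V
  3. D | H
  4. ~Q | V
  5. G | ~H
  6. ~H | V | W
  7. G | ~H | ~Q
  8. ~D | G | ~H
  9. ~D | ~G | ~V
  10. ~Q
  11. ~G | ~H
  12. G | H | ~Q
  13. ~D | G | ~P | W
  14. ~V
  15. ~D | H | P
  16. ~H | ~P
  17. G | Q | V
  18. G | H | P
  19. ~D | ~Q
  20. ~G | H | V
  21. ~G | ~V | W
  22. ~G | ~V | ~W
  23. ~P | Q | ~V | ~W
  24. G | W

Case Q = True:
  Clause (~Q) is falsified — contradiction.
Case Q = False:
  (~V) forces V = False.
  (G | Q | V) forces G = True.
  (~G | ~H) forces H = False.
  Clause (~G | H | V) is falsified — contradiction.
Both cases fail, so the formula is unsatisfiable.

UNSATISFIABLE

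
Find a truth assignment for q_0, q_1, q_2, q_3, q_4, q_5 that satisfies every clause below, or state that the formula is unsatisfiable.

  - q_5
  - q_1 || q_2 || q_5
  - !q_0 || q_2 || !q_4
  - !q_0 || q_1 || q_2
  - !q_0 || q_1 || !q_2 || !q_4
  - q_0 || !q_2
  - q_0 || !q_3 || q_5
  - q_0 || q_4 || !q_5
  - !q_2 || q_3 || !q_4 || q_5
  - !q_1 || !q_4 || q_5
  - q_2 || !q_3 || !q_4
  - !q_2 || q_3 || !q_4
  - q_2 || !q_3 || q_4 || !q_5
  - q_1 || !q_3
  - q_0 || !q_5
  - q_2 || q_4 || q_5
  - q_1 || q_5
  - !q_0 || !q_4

q_0 = True; q_1 = False; q_2 = True; q_3 = False; q_4 = False; q_5 = True

Unit clause (q_5) forces q_5 = True.
In (q_0 || !q_5) only q_0 is left, so q_0 = True.
In (!q_0 || !q_4) only !q_4 is left, so q_4 = False.
Set q_1 = False.
  then (!q_0 || q_1 || q_2) forces q_2 = True.
  then (q_1 || !q_3) forces q_3 = False.
All clauses satisfied.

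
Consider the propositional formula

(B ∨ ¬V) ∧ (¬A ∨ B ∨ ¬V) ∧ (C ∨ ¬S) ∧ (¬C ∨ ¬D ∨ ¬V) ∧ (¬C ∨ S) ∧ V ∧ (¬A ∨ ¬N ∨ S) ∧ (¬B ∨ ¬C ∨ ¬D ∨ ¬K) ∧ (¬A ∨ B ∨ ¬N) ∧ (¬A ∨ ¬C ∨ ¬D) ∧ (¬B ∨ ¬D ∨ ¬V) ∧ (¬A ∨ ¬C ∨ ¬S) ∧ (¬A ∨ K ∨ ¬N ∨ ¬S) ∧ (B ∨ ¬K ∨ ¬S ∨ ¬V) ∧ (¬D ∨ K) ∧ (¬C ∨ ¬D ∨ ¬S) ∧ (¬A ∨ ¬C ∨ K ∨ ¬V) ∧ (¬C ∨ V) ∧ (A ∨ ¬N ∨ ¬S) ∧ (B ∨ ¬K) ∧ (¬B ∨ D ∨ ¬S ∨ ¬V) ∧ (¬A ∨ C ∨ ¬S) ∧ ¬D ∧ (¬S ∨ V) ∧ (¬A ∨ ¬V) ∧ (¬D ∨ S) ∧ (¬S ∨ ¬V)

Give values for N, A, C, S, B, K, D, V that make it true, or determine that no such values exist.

N: True; A: False; C: False; S: False; B: True; K: True; D: False; V: True

Unit clause (V) forces V = True.
Unit clause (¬D) forces D = False.
In (¬A ∨ ¬V) only ¬A is left, so A = False.
In (¬S ∨ ¬V) only ¬S is left, so S = False.
In (B ∨ ¬V) only B is left, so B = True.
In (¬C ∨ S) only ¬C is left, so C = False.
Set N = True.
Set K = True.
All clauses satisfied.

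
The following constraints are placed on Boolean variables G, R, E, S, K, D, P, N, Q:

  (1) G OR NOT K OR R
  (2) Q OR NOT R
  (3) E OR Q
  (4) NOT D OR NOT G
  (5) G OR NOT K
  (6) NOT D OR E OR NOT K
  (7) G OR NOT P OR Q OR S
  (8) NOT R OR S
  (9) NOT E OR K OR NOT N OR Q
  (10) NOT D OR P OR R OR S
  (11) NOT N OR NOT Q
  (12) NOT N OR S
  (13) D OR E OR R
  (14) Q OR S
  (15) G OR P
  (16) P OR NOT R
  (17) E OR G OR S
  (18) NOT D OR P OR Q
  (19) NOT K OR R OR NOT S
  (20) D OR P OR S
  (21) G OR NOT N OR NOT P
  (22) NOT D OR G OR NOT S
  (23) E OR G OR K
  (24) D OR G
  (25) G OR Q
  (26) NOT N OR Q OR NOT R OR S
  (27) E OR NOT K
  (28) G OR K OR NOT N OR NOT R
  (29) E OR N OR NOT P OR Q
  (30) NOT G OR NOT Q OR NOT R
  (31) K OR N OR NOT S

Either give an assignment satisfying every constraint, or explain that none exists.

G = False, R = False, E = True, S = False, K = False, D = True, P = True, N = False, Q = True

Set G = False.
  then (G OR NOT K) forces K = False.
  then (G OR P) forces P = True.
  then (G OR NOT N OR NOT P) forces N = False.
  then (E OR G OR K) forces E = True.
  then (D OR G) forces D = True.
  then (G OR Q) forces Q = True.
  then (K OR N OR NOT S) forces S = False.
  then (NOT R OR S) forces R = False.
All clauses satisfied.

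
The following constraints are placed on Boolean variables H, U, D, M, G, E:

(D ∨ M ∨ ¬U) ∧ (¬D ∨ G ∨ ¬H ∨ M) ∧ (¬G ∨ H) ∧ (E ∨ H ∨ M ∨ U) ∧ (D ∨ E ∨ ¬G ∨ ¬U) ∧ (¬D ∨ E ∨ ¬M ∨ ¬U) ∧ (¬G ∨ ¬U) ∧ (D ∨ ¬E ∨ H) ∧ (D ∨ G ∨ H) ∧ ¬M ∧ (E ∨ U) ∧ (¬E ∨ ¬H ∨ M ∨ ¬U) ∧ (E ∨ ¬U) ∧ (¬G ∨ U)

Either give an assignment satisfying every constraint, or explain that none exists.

Unit clause (¬M) forces M = False.
Set H = False.
  then (¬G ∨ H) forces G = False.
  then (D ∨ G ∨ H) forces D = True.
Set U = True.
  then (E ∨ ¬U) forces E = True.
All clauses satisfied.

H=F, U=T, D=T, M=F, G=F, E=T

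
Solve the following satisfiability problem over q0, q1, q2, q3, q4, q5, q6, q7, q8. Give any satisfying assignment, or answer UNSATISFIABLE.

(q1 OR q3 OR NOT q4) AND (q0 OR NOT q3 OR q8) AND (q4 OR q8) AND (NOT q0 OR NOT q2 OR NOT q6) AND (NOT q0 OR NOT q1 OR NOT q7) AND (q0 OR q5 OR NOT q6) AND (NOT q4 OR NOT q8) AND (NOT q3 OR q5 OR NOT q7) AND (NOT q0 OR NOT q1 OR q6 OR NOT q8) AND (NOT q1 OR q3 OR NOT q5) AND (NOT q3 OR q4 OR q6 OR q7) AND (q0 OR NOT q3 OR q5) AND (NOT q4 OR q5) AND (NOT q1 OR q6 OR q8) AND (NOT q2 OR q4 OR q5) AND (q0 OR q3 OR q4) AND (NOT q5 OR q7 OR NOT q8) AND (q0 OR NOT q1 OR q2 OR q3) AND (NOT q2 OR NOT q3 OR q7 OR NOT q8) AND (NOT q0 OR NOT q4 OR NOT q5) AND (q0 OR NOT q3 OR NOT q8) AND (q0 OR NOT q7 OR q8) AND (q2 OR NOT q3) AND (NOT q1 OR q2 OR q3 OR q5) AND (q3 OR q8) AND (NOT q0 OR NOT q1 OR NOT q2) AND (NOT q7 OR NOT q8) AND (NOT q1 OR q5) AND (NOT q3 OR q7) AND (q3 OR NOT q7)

q0=T, q1=F, q2=F, q3=F, q4=F, q5=F, q6=T, q7=F, q8=T

Set q0 = True.
Try q1 = True:
  (NOT q0 OR NOT q1 OR NOT q7) forces q7 = False.
  (NOT q0 OR NOT q1 OR NOT q2) forces q2 = False.
  (q2 OR NOT q3) forces q3 = False.
  (NOT q1 OR q3 OR NOT q5) forces q5 = False.
  clause (NOT q1 OR q2 OR q3 OR q5) is falsified — backtrack.
So q1 = False.
Set q2 = False.
  then (q2 OR NOT q3) forces q3 = False.
  then (q3 OR q8) forces q8 = True.
  then (NOT q7 OR NOT q8) forces q7 = False.
  then (q1 OR q3 OR NOT q4) forces q4 = False.
  then (NOT q5 OR q7 OR NOT q8) forces q5 = False.
Set q6 = True.
All clauses satisfied.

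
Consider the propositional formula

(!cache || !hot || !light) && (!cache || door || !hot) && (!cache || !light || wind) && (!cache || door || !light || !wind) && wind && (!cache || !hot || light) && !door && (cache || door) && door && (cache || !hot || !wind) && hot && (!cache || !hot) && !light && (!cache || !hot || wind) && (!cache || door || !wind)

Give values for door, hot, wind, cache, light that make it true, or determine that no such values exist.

Case door = True:
  Clause (!door) is falsified — contradiction.
Case door = False:
  Clause (door) is falsified — contradiction.
Both cases fail, so the formula is unsatisfiable.

No satisfying assignment exists.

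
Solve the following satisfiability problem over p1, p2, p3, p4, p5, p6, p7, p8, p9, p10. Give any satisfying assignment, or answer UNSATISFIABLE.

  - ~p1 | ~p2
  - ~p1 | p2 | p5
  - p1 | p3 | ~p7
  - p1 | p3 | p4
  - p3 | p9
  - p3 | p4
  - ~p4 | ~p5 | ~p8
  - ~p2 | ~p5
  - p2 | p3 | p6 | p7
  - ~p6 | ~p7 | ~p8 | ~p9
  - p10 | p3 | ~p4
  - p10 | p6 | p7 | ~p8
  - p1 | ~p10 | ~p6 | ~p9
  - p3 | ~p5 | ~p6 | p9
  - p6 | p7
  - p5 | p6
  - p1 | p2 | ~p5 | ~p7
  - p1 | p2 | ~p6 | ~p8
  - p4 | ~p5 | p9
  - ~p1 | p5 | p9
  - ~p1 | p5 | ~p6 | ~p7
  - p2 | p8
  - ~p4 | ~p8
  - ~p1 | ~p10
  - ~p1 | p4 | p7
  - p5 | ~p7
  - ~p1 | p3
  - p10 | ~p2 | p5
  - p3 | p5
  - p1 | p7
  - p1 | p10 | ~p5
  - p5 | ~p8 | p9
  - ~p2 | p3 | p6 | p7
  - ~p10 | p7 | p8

p1 = True, p2 = False, p3 = True, p4 = False, p5 = True, p6 = False, p7 = True, p8 = True, p9 = True, p10 = False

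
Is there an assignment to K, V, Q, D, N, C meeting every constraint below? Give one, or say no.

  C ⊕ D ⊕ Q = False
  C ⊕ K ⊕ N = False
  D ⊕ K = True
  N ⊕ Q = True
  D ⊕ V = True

K=F, V=F, Q=T, D=T, N=F, C=F

C ⊕ D ⊕ Q = F ⊕ T ⊕ T = False ✓
C ⊕ K ⊕ N = F ⊕ F ⊕ F = False ✓
D ⊕ K = T ⊕ F = True ✓
N ⊕ Q = F ⊕ T = True ✓
D ⊕ V = T ⊕ F = True ✓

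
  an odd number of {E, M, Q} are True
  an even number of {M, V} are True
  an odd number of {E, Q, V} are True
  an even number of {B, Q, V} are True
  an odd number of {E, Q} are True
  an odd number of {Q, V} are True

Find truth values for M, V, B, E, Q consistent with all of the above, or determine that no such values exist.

M=F, V=F, B=T, E=F, Q=T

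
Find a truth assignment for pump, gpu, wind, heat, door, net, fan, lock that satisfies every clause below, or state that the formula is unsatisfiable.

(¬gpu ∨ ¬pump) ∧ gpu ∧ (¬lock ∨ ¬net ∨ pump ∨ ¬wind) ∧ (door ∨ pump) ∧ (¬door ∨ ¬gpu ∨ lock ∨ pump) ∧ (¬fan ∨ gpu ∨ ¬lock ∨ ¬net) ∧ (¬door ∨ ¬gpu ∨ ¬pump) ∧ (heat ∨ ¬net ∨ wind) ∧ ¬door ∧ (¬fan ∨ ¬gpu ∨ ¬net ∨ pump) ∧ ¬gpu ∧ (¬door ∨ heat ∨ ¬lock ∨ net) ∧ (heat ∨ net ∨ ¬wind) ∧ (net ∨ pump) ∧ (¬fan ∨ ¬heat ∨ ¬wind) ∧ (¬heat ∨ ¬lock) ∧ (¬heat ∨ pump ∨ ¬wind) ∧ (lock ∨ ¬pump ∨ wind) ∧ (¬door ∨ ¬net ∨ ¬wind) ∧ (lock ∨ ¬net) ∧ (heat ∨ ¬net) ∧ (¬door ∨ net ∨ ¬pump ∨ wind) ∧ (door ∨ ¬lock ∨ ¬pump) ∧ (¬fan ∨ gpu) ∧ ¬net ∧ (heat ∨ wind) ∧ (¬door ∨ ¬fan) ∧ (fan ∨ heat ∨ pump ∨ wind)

Case gpu = True:
  Clause (¬gpu) is falsified — contradiction.
Case gpu = False:
  Clause (gpu) is falsified — contradiction.
Both cases fail, so the formula is unsatisfiable.

No satisfying assignment exists.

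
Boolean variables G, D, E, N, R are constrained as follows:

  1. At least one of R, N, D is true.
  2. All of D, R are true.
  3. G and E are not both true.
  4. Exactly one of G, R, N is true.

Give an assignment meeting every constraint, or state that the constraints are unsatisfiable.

G=F, D=T, E=F, N=F, R=T

  (1) {R, N, D}: 2 true — at least one ✓
  (2) {D, R}: all 2 true ✓
  (3) G=F, E=F — not both ✓
  (4) {G, R, N}: 1 true — exactly one ✓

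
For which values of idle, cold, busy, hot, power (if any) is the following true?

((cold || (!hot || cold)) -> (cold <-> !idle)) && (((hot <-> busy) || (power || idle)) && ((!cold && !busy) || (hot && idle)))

idle = True; cold = False; busy = False; hot = True; power = False

  (cold || (!hot || cold)) -> (cold <-> !idle) = True
    cold || (!hot || cold) = False
      !hot || cold = False
        !hot = False
    cold <-> !idle = True
      !idle = False
  ((hot <-> busy) || (power || idle)) && ((!cold && !busy) || (hot && idle)) = True
    (hot <-> busy) || (power || idle) = True
      hot <-> busy = False
      power || idle = True
    (!cold && !busy) || (hot && idle) = True
      !cold && !busy = True
        !cold = True
        !busy = True
      hot && idle = True
Both conjuncts True, so the formula holds.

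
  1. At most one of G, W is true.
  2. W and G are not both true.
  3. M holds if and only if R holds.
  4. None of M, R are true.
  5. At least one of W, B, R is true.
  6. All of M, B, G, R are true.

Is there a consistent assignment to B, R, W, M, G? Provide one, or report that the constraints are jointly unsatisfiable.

Case R = True:
  Constraint (4) is violated (R=T) — contradiction.
Case R = False:
  Constraint (6) is violated (R=F) — contradiction.
Both cases fail — unsatisfiable.

The formula is unsatisfiable.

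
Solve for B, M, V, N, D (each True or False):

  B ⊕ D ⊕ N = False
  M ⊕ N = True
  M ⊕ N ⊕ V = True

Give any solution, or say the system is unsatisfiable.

B = True, M = True, V = False, N = False, D = True

B ⊕ D ⊕ N = T ⊕ T ⊕ F = False ✓
M ⊕ N = T ⊕ F = True ✓
M ⊕ N ⊕ V = T ⊕ F ⊕ F = True ✓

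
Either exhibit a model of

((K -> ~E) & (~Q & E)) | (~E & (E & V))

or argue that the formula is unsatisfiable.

K = False, V = True, Q = False, E = True

  ((K -> ~E) & (~Q & E)) | (~E & (E & V)) = True
    (K -> ~E) & (~Q & E) = True
      K -> ~E = True
        ~E = False
      ~Q & E = True
        ~Q = True
    ~E & (E & V) = False
      ~E = False
      E & V = True
The formula evaluates to True.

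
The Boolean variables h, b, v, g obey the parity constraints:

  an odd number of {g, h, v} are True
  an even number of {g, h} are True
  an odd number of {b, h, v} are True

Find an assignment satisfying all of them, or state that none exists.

h = False, b = False, v = True, g = False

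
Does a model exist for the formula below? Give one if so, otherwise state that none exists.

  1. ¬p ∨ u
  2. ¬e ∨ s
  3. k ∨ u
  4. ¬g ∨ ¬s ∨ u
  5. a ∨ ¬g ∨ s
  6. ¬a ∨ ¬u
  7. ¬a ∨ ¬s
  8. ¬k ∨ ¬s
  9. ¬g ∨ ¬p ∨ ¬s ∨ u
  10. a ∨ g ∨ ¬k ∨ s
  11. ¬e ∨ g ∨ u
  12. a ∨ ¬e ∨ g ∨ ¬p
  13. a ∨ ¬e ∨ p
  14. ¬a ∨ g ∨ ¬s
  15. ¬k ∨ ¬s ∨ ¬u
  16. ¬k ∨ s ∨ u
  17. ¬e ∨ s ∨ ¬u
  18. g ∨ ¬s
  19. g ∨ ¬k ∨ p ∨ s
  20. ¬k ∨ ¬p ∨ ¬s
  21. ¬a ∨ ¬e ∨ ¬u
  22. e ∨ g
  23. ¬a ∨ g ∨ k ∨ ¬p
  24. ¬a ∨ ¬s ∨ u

Set k = False.
  then (k ∨ u) forces u = True.
  then (¬a ∨ ¬u) forces a = False.
Set e = False.
  then (e ∨ g) forces g = True.
  then (a ∨ ¬g ∨ s) forces s = True.
Set p = False.
All clauses satisfied.

k=F; e=F; g=T; s=T; a=F; p=F; u=T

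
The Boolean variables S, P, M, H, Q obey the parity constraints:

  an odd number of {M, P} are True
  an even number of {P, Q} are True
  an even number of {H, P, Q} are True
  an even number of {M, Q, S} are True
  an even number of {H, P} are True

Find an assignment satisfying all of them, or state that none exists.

S: True, P: False, M: True, H: False, Q: False

{M, P}: 1 true → odd ✓
{P, Q}: 0 true → even ✓
{H, P, Q}: 0 true → even ✓
{M, Q, S}: 2 true → even ✓
{H, P}: 0 true → even ✓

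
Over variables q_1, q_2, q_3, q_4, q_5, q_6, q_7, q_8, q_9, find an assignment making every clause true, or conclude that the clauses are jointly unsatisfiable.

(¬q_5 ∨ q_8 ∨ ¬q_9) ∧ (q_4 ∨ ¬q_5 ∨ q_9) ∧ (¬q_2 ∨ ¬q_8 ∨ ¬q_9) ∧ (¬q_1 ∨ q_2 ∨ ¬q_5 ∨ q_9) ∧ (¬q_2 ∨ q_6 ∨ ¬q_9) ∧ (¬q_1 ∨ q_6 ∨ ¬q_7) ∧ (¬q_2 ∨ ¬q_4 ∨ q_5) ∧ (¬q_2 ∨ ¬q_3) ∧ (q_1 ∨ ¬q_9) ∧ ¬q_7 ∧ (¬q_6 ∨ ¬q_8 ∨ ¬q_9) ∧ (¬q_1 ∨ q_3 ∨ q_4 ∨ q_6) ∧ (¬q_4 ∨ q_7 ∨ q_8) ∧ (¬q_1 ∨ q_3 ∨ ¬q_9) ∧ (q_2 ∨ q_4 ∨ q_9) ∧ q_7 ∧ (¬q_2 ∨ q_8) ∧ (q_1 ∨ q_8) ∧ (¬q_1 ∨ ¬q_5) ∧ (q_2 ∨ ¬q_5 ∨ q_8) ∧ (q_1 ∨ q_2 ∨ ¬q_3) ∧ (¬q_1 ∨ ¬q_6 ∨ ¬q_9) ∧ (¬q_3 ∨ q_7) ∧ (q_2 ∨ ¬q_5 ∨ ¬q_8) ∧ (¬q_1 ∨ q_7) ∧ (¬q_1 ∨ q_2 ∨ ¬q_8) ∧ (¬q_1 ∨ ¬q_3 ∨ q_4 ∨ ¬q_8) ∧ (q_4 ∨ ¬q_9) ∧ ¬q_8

UNSATISFIABLE

Case q_7 = True:
  Clause (¬q_7) is falsified — contradiction.
Case q_7 = False:
  Clause (q_7) is falsified — contradiction.
Both cases fail, so the formula is unsatisfiable.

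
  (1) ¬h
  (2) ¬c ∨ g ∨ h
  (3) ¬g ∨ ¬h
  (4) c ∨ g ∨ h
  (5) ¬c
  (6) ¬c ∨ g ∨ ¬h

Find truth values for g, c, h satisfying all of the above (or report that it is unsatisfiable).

Unit clause (¬h) forces h = False.
Unit clause (¬c) forces c = False.
In (c ∨ g ∨ h) only g is left, so g = True.
Check each clause:
  (¬h): ¬h holds.
  (¬c ∨ g ∨ h): ¬c holds.
  (¬g ∨ ¬h): ¬h holds.
  (c ∨ g ∨ h): g holds.
  (¬c): ¬c holds.
  (¬c ∨ g ∨ ¬h): ¬c holds.
All clauses satisfied.

g=T, c=F, h=F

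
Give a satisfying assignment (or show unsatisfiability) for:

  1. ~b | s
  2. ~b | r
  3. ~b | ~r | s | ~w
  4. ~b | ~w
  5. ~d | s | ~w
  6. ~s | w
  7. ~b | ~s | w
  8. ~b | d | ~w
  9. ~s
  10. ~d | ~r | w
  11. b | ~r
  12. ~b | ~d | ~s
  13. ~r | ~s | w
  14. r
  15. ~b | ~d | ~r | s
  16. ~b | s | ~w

Unsatisfiable — no assignment works.

Case r = True:
  (~s) forces s = False.
  (~b | s) forces b = False.
  Clause (b | ~r) is falsified — contradiction.
Case r = False:
  Clause (r) is falsified — contradiction.
Both cases fail, so the formula is unsatisfiable.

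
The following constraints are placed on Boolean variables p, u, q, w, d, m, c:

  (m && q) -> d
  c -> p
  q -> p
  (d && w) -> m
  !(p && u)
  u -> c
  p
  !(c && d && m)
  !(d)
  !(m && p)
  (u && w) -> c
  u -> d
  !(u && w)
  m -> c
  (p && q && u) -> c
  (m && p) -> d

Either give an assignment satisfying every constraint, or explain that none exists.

p: True, u: False, q: True, w: True, d: False, m: False, c: True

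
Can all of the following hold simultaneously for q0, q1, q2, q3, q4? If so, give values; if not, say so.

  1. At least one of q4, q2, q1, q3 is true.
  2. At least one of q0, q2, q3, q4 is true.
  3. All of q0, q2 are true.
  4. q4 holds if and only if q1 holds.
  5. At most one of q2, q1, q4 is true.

q0: True, q1: False, q2: True, q3: False, q4: False

  (1) {q4, q2, q1, q3}: 1 true — at least one ✓
  (2) {q0, q2, q3, q4}: 2 true — at least one ✓
  (3) {q0, q2}: all 2 true ✓
  (4) q4=F, q1=F — same ✓
  (5) {q2, q1, q4}: 1 true — at most one ✓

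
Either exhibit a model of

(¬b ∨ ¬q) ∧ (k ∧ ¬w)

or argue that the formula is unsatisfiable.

q: False, w: False, k: True, b: True

  ¬b ∨ ¬q = True
    ¬b = False
    ¬q = True
  k ∧ ¬w = True
    ¬w = True
Both conjuncts True, so the formula holds.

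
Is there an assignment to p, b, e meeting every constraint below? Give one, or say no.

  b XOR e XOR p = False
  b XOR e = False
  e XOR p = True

p: False; b: True; e: True

b XOR e XOR p = T XOR T XOR F = False ✓
b XOR e = T XOR T = False ✓
e XOR p = T XOR F = True ✓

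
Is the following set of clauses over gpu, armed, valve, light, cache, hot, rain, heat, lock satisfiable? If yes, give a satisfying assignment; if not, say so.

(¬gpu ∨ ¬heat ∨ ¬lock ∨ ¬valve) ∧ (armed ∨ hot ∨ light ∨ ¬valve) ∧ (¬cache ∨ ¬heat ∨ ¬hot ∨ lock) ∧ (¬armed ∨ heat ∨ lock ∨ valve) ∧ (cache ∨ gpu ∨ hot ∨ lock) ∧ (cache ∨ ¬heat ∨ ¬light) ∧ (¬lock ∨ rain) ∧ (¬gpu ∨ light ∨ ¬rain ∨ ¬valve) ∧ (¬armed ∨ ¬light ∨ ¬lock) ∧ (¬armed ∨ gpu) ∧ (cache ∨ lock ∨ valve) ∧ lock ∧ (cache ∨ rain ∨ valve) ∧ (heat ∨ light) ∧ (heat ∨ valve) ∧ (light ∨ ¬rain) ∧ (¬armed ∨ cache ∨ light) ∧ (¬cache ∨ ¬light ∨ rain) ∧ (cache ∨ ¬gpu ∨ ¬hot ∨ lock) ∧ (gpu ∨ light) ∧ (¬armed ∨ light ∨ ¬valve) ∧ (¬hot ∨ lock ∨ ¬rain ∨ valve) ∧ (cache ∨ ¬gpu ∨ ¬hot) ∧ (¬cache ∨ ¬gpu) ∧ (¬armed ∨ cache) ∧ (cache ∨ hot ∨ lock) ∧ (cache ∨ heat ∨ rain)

Unit clause (lock) forces lock = True.
In (¬lock ∨ rain) only rain is left, so rain = True.
In (light ∨ ¬rain) only light is left, so light = True.
In (¬armed ∨ ¬light ∨ ¬lock) only ¬armed is left, so armed = False.
Set gpu = False.
Set valve = False.
  then (heat ∨ valve) forces heat = True.
  then (cache ∨ ¬heat ∨ ¬light) forces cache = True.
Set hot = False.
All clauses satisfied.

gpu: False, armed: False, valve: False, light: True, cache: True, hot: False, rain: True, heat: True, lock: True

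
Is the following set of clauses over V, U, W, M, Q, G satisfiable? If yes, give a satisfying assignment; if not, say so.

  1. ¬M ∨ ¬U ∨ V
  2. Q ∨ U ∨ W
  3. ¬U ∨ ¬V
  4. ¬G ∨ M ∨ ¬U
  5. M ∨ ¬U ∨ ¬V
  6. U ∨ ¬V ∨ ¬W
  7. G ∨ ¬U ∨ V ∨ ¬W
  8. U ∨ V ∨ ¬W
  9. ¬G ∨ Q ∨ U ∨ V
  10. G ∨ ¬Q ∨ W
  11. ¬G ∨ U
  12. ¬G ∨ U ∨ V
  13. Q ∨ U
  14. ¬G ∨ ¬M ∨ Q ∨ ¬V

V=F, U=T, W=F, M=F, Q=F, G=F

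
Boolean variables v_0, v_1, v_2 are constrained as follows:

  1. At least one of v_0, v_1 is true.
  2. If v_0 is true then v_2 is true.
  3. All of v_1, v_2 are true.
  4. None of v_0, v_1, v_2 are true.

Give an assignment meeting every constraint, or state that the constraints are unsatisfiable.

Unsatisfiable

Case v_1 = True:
  Constraint (4) is violated (v_1=T) — contradiction.
Case v_1 = False:
  Constraint (3) is violated (v_1=F) — contradiction.
Both cases fail — unsatisfiable.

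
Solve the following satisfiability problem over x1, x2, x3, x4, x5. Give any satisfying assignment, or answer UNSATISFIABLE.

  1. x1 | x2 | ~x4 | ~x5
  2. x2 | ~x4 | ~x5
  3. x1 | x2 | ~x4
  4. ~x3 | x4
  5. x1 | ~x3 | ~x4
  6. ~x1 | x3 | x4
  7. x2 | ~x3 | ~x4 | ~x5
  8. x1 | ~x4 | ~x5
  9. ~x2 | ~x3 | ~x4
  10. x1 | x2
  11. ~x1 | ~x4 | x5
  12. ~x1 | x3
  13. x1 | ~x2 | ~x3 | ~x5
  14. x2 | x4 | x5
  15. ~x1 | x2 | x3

x1: False, x2: True, x3: False, x4: True, x5: False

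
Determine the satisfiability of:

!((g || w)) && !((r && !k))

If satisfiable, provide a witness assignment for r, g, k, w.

r=F, g=F, k=T, w=F

  !((g || w)) = True
    g || w = False
  !((r && !k)) = True
    r && !k = False
      !k = False
Both conjuncts True, so the formula holds.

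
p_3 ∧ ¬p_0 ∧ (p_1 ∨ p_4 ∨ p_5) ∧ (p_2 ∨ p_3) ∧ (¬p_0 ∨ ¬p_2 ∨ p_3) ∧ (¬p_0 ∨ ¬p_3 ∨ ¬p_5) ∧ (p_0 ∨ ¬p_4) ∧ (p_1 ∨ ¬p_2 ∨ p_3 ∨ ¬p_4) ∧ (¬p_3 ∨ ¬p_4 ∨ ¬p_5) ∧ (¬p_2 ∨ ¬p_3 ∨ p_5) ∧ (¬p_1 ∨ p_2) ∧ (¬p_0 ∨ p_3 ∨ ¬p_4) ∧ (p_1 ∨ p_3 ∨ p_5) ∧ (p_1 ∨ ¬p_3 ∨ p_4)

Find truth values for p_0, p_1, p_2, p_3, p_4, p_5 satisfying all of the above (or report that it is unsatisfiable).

p_0 = False, p_1 = True, p_2 = True, p_3 = True, p_4 = False, p_5 = True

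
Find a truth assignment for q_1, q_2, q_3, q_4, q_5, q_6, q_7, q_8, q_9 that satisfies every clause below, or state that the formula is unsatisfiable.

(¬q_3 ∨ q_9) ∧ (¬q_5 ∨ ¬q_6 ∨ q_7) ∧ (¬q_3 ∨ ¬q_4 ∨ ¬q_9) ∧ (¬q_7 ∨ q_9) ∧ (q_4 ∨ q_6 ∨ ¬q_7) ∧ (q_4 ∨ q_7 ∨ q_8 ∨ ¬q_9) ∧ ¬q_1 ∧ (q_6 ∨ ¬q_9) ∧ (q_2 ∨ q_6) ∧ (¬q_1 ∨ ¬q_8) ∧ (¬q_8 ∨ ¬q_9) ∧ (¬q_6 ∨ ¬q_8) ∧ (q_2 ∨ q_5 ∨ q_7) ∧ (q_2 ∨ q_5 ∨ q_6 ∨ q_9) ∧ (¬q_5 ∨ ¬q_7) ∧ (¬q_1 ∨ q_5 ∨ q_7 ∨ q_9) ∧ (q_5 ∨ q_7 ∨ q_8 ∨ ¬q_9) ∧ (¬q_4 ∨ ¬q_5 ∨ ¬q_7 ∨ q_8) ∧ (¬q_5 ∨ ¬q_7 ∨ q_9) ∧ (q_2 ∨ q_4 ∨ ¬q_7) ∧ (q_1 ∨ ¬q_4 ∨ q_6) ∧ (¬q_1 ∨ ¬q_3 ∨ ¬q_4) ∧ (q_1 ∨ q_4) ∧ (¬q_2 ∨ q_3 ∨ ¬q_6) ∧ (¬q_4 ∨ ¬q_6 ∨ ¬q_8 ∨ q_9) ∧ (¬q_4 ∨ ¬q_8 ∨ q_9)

Unit clause (¬q_1) forces q_1 = False.
In (q_1 ∨ q_4) only q_4 is left, so q_4 = True.
In (q_1 ∨ ¬q_4 ∨ q_6) only q_6 is left, so q_6 = True.
In (¬q_6 ∨ ¬q_8) only ¬q_8 is left, so q_8 = False.
Set q_2 = False.
Try q_3 = True:
  (¬q_3 ∨ q_9) forces q_9 = True.
  clause (¬q_3 ∨ ¬q_4 ∨ ¬q_9) is falsified — backtrack.
So q_3 = False.
Try q_5 = True:
  (¬q_5 ∨ ¬q_6 ∨ q_7) forces q_7 = True.
  clause (¬q_5 ∨ ¬q_7) is falsified — backtrack.
So q_5 = False.
  then (q_2 ∨ q_5 ∨ q_7) forces q_7 = True.
  then (¬q_7 ∨ q_9) forces q_9 = True.
All clauses satisfied.

q_1: False, q_2: False, q_3: False, q_4: True, q_5: False, q_6: True, q_7: True, q_8: False, q_9: True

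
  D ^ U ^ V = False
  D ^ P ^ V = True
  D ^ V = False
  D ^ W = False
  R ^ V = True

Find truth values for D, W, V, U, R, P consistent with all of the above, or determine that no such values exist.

D = False, W = False, V = False, U = False, R = True, P = True

D ^ U ^ V = F ^ F ^ F = False ✓
D ^ P ^ V = F ^ T ^ F = True ✓
D ^ V = F ^ F = False ✓
D ^ W = F ^ F = False ✓
R ^ V = T ^ F = True ✓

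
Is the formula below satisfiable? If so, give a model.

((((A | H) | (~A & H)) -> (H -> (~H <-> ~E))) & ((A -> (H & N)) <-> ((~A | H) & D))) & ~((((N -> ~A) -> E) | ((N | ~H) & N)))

A = True, N = False, D = True, H = False, E = False

  (((A | H) | (~A & H)) -> (H -> (~H <-> ~E))) & ((A -> (H & N)) <-> ((~A | H) & D)) = True
    ((A | H) | (~A & H)) -> (H -> (~H <-> ~E)) = True
      (A | H) | (~A & H) = True
        A | H = True
        ~A & H = False
          ~A = False
      H -> (~H <-> ~E) = True
        ~H <-> ~E = True
          ~H = True
          ~E = True
    (A -> (H & N)) <-> ((~A | H) & D) = True
      A -> (H & N) = False
        H & N = False
      (~A | H) & D = False
        ~A | H = False
          ~A = False
  ~((((N -> ~A) -> E) | ((N | ~H) & N))) = True
    ((N -> ~A) -> E) | ((N | ~H) & N) = False
      (N -> ~A) -> E = False
        N -> ~A = True
          ~A = False
      (N | ~H) & N = False
        N | ~H = True
          ~H = True
Both conjuncts True, so the formula holds.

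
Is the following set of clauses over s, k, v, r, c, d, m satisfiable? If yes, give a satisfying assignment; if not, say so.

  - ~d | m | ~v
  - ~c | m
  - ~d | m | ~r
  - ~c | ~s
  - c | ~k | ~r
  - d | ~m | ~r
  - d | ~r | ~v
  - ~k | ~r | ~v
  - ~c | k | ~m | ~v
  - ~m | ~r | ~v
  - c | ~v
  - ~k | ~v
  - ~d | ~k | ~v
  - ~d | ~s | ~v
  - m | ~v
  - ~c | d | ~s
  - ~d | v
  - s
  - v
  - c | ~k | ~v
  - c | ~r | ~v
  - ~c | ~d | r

Case s = True:
  (~c | ~s) forces c = False.
  (c | ~v) forces v = False.
  Clause (v) is falsified — contradiction.
Case s = False:
  Clause (s) is falsified — contradiction.
Both cases fail, so the formula is unsatisfiable.

The formula is unsatisfiable.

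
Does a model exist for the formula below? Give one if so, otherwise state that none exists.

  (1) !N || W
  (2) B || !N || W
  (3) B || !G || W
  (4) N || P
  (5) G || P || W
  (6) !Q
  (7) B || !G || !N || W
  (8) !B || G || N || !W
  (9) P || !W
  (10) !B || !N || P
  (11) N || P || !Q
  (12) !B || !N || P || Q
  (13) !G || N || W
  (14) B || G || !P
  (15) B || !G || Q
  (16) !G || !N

W = True; Q = False; G = True; B = True; P = True; N = False

Unit clause (!Q) forces Q = False.
Set W = True.
  then (P || !W) forces P = True.
Set G = True.
  then (B || !G || Q) forces B = True.
  then (!G || !N) forces N = False.
All clauses satisfied.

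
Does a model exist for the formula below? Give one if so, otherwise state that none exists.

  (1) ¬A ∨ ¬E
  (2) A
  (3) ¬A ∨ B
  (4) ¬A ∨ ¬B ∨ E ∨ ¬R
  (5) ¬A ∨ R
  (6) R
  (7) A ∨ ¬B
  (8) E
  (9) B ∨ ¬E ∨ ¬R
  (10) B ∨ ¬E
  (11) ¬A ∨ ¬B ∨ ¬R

Case A = True:
  (¬A ∨ ¬E) forces E = False.
  Clause (E) is falsified — contradiction.
Case A = False:
  Clause (A) is falsified — contradiction.
Both cases fail, so the formula is unsatisfiable.

Unsatisfiable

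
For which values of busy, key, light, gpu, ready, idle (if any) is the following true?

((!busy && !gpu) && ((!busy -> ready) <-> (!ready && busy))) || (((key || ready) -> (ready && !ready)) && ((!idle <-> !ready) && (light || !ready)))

busy: False, key: True, light: True, gpu: False, ready: False, idle: True

  ((!busy && !gpu) && ((!busy -> ready) <-> (!ready && busy))) || (((key || ready) -> (ready && !ready)) && ((!idle <-> !ready) && (light || !ready))) = True
    (!busy && !gpu) && ((!busy -> ready) <-> (!ready && busy)) = True
      !busy && !gpu = True
        !busy = True
        !gpu = True
      (!busy -> ready) <-> (!ready && busy) = True
        !busy -> ready = False
          !busy = True
        !ready && busy = False
          !ready = True
    ((key || ready) -> (ready && !ready)) && ((!idle <-> !ready) && (light || !ready)) = False
      (key || ready) -> (ready && !ready) = False
        key || ready = True
        ready && !ready = False
          !ready = True
      (!idle <-> !ready) && (light || !ready) = False
        !idle <-> !ready = False
          !idle = False
          !ready = True
        light || !ready = True
          !ready = True
The formula evaluates to True.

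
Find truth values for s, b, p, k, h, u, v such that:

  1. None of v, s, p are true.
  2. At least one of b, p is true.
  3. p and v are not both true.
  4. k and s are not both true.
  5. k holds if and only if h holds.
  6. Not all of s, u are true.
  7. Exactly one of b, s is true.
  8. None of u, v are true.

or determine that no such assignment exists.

s=F; b=T; p=F; k=T; h=T; u=F; v=F

  (1) {v, s, p}: 0 true — none ✓
  (2) {b, p}: 1 true — at least one ✓
  (3) p=F, v=F — not both ✓
  (4) k=T, s=F — not both ✓
  (5) k=T, h=T — same ✓
  (6) {s, u}: 0/2 true — not all ✓
  (7) {b, s}: 1 true — exactly one ✓
  (8) {u, v}: 0 true — none ✓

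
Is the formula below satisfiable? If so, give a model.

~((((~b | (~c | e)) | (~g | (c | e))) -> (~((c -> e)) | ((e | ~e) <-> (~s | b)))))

g=F; b=F; s=T; c=F; e=T

  ~((((~b | (~c | e)) | (~g | (c | e))) -> (~((c -> e)) | ((e | ~e) <-> (~s | b))))) = True
    ((~b | (~c | e)) | (~g | (c | e))) -> (~((c -> e)) | ((e | ~e) <-> (~s | b))) = False
      (~b | (~c | e)) | (~g | (c | e)) = True
        ~b | (~c | e) = True
          ~b = True
          ~c | e = True
            ~c = True
        ~g | (c | e) = True
          ~g = True
          c | e = True
      ~((c -> e)) | ((e | ~e) <-> (~s | b)) = False
        ~((c -> e)) = False
          c -> e = True
        (e | ~e) <-> (~s | b) = False
          e | ~e = True
            ~e = False
          ~s | b = False
            ~s = False
The formula evaluates to True.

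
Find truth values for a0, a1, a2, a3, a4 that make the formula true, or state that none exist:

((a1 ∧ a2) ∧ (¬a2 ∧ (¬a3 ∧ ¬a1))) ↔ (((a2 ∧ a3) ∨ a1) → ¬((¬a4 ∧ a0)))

a0=T, a1=T, a2=F, a3=T, a4=F

  ((a1 ∧ a2) ∧ (¬a2 ∧ (¬a3 ∧ ¬a1))) ↔ (((a2 ∧ a3) ∨ a1) → ¬((¬a4 ∧ a0))) = True
    (a1 ∧ a2) ∧ (¬a2 ∧ (¬a3 ∧ ¬a1)) = False
      a1 ∧ a2 = False
      ¬a2 ∧ (¬a3 ∧ ¬a1) = False
        ¬a2 = True
        ¬a3 ∧ ¬a1 = False
          ¬a3 = False
          ¬a1 = False
    ((a2 ∧ a3) ∨ a1) → ¬((¬a4 ∧ a0)) = False
      (a2 ∧ a3) ∨ a1 = True
        a2 ∧ a3 = False
      ¬((¬a4 ∧ a0)) = False
        ¬a4 ∧ a0 = True
          ¬a4 = True
The formula evaluates to True.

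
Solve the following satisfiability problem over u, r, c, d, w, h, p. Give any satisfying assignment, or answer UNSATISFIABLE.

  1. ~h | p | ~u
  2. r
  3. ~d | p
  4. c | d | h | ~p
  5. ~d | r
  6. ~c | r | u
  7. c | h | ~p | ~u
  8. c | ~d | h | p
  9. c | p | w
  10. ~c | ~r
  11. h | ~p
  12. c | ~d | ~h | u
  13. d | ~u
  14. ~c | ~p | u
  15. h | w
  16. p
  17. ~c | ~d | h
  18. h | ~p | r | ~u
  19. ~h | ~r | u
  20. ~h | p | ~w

u=T, r=T, c=F, d=T, w=T, h=T, p=T

Unit clause (r) forces r = True.
In (~c | ~r) only ~c is left, so c = False.
Unit clause (p) forces p = True.
In (h | ~p) only h is left, so h = True.
In (~h | ~r | u) only u is left, so u = True.
In (d | ~u) only d is left, so d = True.
Set w = True.
All clauses satisfied.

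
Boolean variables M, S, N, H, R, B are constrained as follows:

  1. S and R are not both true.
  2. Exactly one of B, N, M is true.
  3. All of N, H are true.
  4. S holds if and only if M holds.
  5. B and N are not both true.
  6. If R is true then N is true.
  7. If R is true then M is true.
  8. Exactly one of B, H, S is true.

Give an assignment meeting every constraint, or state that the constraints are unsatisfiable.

M=F, S=F, N=T, H=T, R=F, B=F

  (1) S=F, R=F — not both ✓
  (2) {B, N, M}: 1 true — exactly one ✓
  (3) {N, H}: all 2 true ✓
  (4) S=F, M=F — same ✓
  (5) B=F, N=T — not both ✓
  (6) R=F ⇒ N: vacuous ✓
  (7) R=F ⇒ M: vacuous ✓
  (8) {B, H, S}: 1 true — exactly one ✓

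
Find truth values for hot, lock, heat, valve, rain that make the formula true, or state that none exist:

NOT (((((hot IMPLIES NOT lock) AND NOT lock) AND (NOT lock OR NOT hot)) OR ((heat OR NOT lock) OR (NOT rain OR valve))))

hot = True, lock = True, heat = False, valve = False, rain = True

  NOT (((((hot IMPLIES NOT lock) AND NOT lock) AND (NOT lock OR NOT hot)) OR ((heat OR NOT lock) OR (NOT rain OR valve)))) = True
    (((hot IMPLIES NOT lock) AND NOT lock) AND (NOT lock OR NOT hot)) OR ((heat OR NOT lock) OR (NOT rain OR valve)) = False
      ((hot IMPLIES NOT lock) AND NOT lock) AND (NOT lock OR NOT hot) = False
        (hot IMPLIES NOT lock) AND NOT lock = False
          hot IMPLIES NOT lock = False
            NOT lock = False
          NOT lock = False
        NOT lock OR NOT hot = False
          NOT lock = False
          NOT hot = False
      (heat OR NOT lock) OR (NOT rain OR valve) = False
        heat OR NOT lock = False
          NOT lock = False
        NOT rain OR valve = False
          NOT rain = False
The formula evaluates to True.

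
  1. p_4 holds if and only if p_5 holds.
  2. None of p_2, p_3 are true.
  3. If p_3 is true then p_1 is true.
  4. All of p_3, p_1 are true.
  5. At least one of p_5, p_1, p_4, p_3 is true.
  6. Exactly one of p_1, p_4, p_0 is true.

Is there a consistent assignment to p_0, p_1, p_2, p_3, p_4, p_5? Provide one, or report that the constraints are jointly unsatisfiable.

No satisfying assignment exists.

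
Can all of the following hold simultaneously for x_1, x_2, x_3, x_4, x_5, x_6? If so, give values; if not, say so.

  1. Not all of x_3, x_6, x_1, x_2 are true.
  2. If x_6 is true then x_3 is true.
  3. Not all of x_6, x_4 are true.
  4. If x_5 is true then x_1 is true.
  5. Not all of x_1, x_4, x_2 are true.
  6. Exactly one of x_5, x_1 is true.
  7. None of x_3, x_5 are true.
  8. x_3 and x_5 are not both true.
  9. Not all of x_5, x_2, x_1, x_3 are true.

x_1: True; x_2: True; x_3: False; x_4: False; x_5: False; x_6: False

  (1) {x_3, x_6, x_1, x_2}: 2/4 true — not all ✓
  (2) x_6=F ⇒ x_3: vacuous ✓
  (3) {x_6, x_4}: 0/2 true — not all ✓
  (4) x_5=F ⇒ x_1: vacuous ✓
  (5) {x_1, x_4, x_2}: 2/3 true — not all ✓
  (6) {x_5, x_1}: 1 true — exactly one ✓
  (7) {x_3, x_5}: 0 true — none ✓
  (8) x_3=F, x_5=F — not both ✓
  (9) {x_5, x_2, x_1, x_3}: 2/4 true — not all ✓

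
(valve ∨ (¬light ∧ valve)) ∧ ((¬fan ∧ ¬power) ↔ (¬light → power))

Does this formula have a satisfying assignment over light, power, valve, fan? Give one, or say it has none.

light = True, power = False, valve = True, fan = False

  valve ∨ (¬light ∧ valve) = True
    ¬light ∧ valve = False
      ¬light = False
  (¬fan ∧ ¬power) ↔ (¬light → power) = True
    ¬fan ∧ ¬power = True
      ¬fan = True
      ¬power = True
    ¬light → power = True
      ¬light = False
Both conjuncts True, so the formula holds.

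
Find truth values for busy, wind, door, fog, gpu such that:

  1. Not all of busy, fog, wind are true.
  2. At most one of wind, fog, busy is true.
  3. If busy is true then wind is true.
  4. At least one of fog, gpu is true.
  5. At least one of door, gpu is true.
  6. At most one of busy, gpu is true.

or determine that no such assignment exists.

busy = False, wind = False, door = False, fog = True, gpu = True

  (1) {busy, fog, wind}: 1/3 true — not all ✓
  (2) {wind, fog, busy}: 1 true — at most one ✓
  (3) busy=F ⇒ wind: vacuous ✓
  (4) {fog, gpu}: 2 true — at least one ✓
  (5) {door, gpu}: 1 true — at least one ✓
  (6) {busy, gpu}: 1 true — at most one ✓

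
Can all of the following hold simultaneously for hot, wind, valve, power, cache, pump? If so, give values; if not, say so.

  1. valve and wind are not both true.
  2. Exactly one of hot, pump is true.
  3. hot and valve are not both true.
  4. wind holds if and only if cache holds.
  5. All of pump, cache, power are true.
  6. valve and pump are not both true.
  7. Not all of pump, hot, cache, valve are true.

hot = False, wind = True, valve = False, power = True, cache = True, pump = True

  (1) valve=F, wind=T — not both ✓
  (2) {hot, pump}: 1 true — exactly one ✓
  (3) hot=F, valve=F — not both ✓
  (4) wind=T, cache=T — same ✓
  (5) {pump, cache, power}: all 3 true ✓
  (6) valve=F, pump=T — not both ✓
  (7) {pump, hot, cache, valve}: 2/4 true — not all ✓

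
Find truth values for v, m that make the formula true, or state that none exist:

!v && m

v = False, m = True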